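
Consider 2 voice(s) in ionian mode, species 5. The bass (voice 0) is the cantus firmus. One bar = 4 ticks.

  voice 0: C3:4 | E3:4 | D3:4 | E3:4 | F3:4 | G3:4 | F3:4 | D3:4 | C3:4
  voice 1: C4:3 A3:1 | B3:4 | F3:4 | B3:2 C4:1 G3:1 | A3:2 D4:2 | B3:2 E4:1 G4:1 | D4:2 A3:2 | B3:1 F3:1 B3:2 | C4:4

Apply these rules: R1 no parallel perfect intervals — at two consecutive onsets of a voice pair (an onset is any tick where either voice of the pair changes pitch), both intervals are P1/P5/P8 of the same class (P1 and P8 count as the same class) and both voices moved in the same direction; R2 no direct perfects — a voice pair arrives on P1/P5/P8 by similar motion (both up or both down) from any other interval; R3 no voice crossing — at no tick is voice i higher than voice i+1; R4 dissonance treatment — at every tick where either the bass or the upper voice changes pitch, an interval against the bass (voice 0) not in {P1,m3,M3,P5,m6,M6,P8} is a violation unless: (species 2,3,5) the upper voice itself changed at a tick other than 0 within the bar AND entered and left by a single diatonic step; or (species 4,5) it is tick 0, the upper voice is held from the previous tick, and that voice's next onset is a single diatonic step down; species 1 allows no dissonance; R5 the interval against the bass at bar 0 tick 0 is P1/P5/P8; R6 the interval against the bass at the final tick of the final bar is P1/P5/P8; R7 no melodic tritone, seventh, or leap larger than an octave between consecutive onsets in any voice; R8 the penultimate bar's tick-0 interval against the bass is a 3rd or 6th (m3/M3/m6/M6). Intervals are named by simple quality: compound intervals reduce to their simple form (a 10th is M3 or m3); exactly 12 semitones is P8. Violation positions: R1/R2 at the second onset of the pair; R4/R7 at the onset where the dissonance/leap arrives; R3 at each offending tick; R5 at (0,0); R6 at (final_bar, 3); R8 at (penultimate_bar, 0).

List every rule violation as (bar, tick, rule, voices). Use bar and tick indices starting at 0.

(1, 0, R2, (0, 1))
(2, 0, R7, (1,))
(3, 0, R2, (0, 1))
(3, 0, R7, (1,))
(7, 1, R7, (1,))
(7, 2, R7, (1,))

bar 0: v0=C3 v1=C4 downbeat P8
bar 1: v0=E3 v1=B3 downbeat P5
bar 2: v0=D3 v1=F3 downbeat m3
bar 3: v0=E3 v1=B3 downbeat P5
bar 4: v0=F3 v1=A3 downbeat M3
bar 5: v0=G3 v1=B3 downbeat M3
bar 6: v0=F3 v1=D4 downbeat M6
bar 7: v0=D3 v1=B3 downbeat M6
bar 8: v0=C3 v1=C4 downbeat P8
  -> R2 @ bar 1 tick 0 v(0, 1): C3/A3 M6 -> E3/B3 P5 similar
  -> R7 @ bar 2 tick 0 v(1,): B3->F3 leap 6st
  -> R2 @ bar 3 tick 0 v(0, 1): D3/F3 m3 -> E3/B3 P5 similar
  -> R7 @ bar 3 tick 0 v(1,): F3->B3 leap 6st
  -> R7 @ bar 7 tick 1 v(1,): B3->F3 leap 6st
  -> R7 @ bar 7 tick 2 v(1,): F3->B3 leap 6st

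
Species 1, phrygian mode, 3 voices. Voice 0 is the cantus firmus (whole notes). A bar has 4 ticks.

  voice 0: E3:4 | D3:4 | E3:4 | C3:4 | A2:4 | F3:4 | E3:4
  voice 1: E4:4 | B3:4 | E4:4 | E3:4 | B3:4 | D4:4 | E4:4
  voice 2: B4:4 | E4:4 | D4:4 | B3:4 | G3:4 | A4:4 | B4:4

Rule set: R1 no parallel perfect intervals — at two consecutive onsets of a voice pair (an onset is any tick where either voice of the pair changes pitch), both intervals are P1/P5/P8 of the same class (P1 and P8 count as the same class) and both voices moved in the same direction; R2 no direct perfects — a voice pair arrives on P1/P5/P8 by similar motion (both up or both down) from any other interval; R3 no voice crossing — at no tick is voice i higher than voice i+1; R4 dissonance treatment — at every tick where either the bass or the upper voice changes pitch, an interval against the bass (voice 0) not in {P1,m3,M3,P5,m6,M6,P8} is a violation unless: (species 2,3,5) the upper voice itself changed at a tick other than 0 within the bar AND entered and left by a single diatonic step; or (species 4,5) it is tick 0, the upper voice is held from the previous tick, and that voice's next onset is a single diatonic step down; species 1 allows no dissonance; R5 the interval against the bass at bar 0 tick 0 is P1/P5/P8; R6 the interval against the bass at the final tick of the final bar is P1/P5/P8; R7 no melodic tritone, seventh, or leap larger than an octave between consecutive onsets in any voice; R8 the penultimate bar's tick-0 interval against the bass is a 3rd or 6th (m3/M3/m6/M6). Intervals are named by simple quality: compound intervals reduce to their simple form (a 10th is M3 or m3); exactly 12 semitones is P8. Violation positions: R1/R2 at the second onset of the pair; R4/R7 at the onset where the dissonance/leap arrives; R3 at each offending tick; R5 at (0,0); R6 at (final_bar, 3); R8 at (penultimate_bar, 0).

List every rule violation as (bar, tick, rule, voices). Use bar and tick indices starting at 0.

bar 0: v0=E3 v1=E4 v2=B4 downbeat P5
bar 1: v0=D3 v1=B3 v2=E4 downbeat M2
bar 2: v0=E3 v1=E4 v2=D4 downbeat m7
bar 3: v0=C3 v1=E3 v2=B3 downbeat M7
bar 4: v0=A2 v1=B3 v2=G3 downbeat m7
bar 5: v0=F3 v1=D4 v2=A4 downbeat M3
bar 6: v0=E3 v1=E4 v2=B4 downbeat P5
  -> R4 @ bar 1 tick 0 v(0, 2): D3/E4 M2 untreated
  -> R2 @ bar 2 tick 0 v(0, 1): D3/B3 M6 -> E3/E4 P8 similar
  -> R3 @ bar 2 tick 0 v(1, 2): E4 above D4
  -> R4 @ bar 2 tick 0 v(0, 2): E3/D4 m7 untreated
  -> R3 @ bar 2 tick 1 v(1, 2): E4 above D4
  -> R3 @ bar 2 tick 2 v(1, 2): E4 above D4
  -> R3 @ bar 2 tick 3 v(1, 2): E4 above D4
  -> R2 @ bar 3 tick 0 v(1, 2): E4/D4 M2 -> E3/B3 P5 similar
  -> R4 @ bar 3 tick 0 v(0, 2): C3/B3 M7 untreated
  -> R3 @ bar 4 tick 0 v(1, 2): B3 above G3
  -> R4 @ bar 4 tick 0 v(0, 1): A2/B3 M2 untreated
  -> R4 @ bar 4 tick 0 v(0, 2): A2/G3 m7 untreated
  -> R3 @ bar 4 tick 1 v(1, 2): B3 above G3
  -> R3 @ bar 4 tick 2 v(1, 2): B3 above G3
  -> R3 @ bar 4 tick 3 v(1, 2): B3 above G3
  -> R2 @ bar 5 tick 0 v(1, 2): B3/G3 M3 -> D4/A4 P5 similar
  -> R7 @ bar 5 tick 0 v(2,): G3->A4 leap 14st
  -> R1 @ bar 6 tick 0 v(1, 2): D4/A4 P5 -> E4/B4 P5 similar

(1, 0, R4, (0, 2))
(2, 0, R2, (0, 1))
(2, 0, R3, (1, 2))
(2, 0, R4, (0, 2))
(2, 1, R3, (1, 2))
(2, 2, R3, (1, 2))
(2, 3, R3, (1, 2))
(3, 0, R2, (1, 2))
(3, 0, R4, (0, 2))
(4, 0, R3, (1, 2))
(4, 0, R4, (0, 1))
(4, 0, R4, (0, 2))
(4, 1, R3, (1, 2))
(4, 2, R3, (1, 2))
(4, 3, R3, (1, 2))
(5, 0, R2, (1, 2))
(5, 0, R7, (2,))
(6, 0, R1, (1, 2))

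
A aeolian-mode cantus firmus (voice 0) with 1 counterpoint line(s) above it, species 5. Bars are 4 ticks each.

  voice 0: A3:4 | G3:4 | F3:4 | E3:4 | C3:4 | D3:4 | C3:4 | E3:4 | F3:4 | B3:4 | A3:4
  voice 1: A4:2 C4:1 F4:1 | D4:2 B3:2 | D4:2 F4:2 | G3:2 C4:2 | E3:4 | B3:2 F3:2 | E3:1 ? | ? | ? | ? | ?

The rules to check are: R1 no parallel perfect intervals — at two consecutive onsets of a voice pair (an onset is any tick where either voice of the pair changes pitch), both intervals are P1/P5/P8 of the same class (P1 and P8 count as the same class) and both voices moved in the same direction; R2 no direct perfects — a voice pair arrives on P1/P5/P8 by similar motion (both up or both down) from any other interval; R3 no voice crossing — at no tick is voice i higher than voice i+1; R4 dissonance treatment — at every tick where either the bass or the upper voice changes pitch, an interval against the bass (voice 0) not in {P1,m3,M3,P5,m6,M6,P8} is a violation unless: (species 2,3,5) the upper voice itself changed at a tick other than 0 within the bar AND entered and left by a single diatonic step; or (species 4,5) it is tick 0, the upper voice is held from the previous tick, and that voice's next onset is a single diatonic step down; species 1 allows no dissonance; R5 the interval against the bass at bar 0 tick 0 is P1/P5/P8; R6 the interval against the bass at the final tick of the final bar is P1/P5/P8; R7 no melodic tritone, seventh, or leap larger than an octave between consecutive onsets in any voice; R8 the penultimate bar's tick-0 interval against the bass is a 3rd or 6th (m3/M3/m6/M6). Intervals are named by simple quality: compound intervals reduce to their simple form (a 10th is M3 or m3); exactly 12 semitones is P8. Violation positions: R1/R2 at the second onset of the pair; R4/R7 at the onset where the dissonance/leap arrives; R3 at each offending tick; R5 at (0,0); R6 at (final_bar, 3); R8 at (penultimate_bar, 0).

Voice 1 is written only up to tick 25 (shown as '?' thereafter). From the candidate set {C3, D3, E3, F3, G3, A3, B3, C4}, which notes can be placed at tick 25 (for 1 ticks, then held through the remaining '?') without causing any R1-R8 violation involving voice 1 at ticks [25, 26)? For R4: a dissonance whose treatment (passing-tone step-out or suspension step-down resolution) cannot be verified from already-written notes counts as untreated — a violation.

{A3, C3, C4, E3, G3}

C3: legal
D3: violates R4
E3: legal
F3: violates R4
G3: legal
A3: legal
B3: violates R4
C4: legal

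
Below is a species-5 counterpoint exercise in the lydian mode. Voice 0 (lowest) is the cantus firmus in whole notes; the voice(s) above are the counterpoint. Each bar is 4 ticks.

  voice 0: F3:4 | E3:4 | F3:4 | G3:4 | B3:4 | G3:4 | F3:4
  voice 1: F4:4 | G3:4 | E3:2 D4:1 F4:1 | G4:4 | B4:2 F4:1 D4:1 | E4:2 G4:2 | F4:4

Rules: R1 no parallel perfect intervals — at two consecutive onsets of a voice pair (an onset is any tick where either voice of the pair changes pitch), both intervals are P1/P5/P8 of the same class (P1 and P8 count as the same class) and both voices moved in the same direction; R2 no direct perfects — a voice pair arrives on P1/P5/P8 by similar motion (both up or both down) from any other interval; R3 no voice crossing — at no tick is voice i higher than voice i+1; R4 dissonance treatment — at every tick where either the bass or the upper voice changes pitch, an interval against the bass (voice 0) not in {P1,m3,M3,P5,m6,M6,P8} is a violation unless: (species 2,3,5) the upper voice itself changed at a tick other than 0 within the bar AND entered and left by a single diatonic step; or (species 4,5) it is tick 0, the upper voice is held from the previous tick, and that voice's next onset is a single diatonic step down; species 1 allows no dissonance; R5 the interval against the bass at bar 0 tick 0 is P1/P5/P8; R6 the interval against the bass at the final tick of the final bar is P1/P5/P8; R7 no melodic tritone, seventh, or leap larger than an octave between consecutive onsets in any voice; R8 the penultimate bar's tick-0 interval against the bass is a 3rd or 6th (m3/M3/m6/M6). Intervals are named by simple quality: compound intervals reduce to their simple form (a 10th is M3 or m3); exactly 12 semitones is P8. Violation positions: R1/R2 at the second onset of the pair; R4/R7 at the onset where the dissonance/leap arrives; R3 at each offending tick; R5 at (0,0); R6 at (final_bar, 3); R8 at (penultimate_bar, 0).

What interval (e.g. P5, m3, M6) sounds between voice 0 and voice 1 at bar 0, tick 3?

voice 0=F3 voice 1=F4 -> P8

P8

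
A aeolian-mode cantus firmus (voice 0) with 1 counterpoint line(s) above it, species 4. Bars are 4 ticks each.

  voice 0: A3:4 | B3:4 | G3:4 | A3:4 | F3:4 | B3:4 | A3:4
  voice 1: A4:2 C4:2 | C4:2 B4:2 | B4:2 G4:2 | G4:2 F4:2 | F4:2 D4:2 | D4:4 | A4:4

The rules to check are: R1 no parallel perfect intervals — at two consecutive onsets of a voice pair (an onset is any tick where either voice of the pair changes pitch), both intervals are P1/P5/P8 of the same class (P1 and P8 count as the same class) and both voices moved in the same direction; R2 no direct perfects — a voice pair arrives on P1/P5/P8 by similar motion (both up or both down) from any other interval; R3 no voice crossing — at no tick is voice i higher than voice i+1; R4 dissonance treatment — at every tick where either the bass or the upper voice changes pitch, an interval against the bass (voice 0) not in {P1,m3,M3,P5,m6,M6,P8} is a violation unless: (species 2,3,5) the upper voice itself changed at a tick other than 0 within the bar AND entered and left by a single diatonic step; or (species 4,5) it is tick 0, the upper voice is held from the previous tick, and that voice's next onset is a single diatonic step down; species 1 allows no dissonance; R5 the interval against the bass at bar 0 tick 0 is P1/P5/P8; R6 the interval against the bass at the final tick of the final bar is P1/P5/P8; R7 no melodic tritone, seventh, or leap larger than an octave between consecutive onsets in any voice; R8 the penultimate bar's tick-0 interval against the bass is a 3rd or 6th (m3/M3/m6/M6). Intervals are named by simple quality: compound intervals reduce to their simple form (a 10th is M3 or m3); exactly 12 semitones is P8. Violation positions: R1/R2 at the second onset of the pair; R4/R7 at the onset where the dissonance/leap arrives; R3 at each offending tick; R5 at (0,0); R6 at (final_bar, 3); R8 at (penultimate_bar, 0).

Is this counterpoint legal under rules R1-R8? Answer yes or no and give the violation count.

bar 0: v0=A3 v1=A4 (P8)
bar 1: v0=B3 v1=C4 (m2)
bar 2: v0=G3 v1=B4 (M3)
bar 3: v0=A3 v1=G4 (m7)
bar 4: v0=F3 v1=F4 (P8)
bar 5: v0=B3 v1=D4 (m3)
bar 6: v0=A3 v1=A4 (P8)
  R4 @ bar1.0: B3/C4 m2 untreated
  R7 @ bar1.2: C4->B4 leap 11st
  R7 @ bar5.0: F3->B3 leap 6st

No (3 violations)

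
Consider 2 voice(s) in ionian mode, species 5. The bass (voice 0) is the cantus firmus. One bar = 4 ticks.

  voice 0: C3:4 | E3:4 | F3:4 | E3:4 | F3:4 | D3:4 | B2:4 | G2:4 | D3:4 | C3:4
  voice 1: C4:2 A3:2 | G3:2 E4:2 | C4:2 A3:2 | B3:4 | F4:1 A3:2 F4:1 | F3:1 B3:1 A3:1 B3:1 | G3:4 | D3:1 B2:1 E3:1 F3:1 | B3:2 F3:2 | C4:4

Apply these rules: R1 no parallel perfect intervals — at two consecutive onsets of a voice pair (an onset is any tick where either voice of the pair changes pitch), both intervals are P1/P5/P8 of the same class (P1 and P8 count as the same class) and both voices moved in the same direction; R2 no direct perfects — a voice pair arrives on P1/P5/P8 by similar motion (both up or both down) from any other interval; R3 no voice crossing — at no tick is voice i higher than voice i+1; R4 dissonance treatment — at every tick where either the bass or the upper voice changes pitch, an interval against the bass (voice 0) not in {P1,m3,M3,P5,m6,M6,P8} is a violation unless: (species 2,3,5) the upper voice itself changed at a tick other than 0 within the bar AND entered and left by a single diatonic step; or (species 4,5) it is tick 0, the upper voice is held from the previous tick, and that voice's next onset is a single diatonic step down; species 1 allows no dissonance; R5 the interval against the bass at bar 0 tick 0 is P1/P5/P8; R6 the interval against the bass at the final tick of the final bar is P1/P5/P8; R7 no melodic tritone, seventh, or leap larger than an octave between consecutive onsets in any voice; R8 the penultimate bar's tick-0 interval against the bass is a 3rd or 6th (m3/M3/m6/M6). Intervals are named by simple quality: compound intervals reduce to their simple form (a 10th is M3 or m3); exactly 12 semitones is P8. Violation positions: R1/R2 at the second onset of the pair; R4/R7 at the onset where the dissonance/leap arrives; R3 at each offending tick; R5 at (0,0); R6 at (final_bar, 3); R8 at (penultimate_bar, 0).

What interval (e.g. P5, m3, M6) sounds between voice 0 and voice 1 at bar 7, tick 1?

voice 0=G2 voice 1=B2 -> M3

M3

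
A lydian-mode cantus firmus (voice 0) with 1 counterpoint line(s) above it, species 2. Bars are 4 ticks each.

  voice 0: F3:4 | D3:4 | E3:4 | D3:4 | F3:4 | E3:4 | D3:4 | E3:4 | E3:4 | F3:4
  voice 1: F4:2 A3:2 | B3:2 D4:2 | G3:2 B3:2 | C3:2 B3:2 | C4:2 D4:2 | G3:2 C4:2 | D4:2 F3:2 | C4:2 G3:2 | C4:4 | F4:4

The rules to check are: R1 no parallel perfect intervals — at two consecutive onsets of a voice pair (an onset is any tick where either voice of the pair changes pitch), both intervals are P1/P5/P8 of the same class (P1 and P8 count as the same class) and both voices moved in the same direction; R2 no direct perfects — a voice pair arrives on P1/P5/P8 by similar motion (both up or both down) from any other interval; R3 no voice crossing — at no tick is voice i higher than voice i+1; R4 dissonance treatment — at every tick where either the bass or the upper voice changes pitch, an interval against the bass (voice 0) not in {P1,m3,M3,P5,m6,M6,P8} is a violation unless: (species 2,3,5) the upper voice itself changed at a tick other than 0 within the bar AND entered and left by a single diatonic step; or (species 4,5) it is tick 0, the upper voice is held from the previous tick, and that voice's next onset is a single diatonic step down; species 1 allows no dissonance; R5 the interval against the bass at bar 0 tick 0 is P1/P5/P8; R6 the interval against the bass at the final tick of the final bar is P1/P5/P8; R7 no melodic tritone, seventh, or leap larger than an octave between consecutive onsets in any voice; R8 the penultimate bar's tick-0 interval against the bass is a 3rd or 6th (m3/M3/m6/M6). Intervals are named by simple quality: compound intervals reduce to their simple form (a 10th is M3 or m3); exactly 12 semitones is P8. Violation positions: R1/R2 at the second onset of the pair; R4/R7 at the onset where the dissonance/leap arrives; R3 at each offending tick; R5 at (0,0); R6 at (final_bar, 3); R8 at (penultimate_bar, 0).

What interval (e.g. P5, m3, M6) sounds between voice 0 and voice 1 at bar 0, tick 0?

voice 0=F3 voice 1=F4 -> P8

P8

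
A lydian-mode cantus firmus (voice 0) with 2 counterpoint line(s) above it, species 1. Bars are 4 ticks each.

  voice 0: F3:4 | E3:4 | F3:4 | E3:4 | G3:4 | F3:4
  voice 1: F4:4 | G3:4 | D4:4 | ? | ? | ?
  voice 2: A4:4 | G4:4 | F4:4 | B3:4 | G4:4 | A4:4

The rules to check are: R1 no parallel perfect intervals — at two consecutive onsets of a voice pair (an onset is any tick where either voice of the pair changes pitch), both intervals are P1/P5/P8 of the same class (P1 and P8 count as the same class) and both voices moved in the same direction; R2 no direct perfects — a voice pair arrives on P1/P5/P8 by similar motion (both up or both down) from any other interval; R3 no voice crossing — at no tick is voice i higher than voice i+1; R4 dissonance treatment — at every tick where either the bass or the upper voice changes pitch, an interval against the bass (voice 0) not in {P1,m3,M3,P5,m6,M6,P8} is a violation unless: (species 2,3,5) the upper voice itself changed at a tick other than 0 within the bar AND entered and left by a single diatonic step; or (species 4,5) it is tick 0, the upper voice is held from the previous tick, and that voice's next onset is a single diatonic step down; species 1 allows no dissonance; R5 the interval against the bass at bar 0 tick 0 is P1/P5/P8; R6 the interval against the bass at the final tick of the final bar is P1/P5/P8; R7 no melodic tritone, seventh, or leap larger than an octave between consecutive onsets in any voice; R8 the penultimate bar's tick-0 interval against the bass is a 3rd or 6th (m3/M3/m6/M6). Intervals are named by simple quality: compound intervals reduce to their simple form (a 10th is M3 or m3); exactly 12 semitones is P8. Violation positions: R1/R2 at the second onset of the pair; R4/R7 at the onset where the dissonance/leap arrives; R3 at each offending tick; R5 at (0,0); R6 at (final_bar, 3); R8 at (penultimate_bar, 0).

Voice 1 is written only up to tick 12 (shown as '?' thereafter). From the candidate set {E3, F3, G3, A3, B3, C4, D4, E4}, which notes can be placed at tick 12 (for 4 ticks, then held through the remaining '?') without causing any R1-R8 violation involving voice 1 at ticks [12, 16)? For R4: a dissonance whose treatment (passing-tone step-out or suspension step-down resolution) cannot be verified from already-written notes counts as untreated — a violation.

E3: violates R2,R7
F3: violates R4
G3: legal
A3: violates R4
B3: violates R2
C4: violates R3
D4: violates R3,R4
E4: violates R3

{G3}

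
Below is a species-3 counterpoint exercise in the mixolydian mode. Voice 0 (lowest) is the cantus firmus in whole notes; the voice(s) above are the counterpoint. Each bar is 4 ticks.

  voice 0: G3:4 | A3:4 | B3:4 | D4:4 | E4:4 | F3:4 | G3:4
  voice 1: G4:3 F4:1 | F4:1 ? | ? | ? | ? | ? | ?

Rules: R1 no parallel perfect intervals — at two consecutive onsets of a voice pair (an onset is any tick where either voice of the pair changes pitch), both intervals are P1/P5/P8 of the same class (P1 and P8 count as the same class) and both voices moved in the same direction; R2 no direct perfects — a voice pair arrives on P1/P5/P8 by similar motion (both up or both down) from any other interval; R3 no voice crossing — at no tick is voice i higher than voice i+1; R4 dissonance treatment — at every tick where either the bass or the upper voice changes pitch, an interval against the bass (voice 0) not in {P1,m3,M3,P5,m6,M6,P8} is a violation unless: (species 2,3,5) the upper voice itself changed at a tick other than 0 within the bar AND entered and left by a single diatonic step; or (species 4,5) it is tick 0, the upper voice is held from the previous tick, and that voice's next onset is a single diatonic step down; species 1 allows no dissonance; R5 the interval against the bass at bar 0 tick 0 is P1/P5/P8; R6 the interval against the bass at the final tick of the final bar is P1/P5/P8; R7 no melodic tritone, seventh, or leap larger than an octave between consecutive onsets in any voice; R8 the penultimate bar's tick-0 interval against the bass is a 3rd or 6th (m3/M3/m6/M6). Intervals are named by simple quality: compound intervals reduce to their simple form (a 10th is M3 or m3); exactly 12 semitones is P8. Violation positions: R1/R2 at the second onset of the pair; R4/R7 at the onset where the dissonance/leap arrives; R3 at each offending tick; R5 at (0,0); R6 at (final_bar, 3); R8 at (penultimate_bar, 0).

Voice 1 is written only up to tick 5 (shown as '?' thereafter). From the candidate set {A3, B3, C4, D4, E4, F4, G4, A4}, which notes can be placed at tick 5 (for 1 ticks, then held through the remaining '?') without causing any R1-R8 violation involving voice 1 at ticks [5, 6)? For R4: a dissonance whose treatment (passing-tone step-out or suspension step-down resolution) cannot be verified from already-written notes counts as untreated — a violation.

{A3, A4, C4, E4, F4}

A3: legal
B3: violates R4,R7
C4: legal
D4: violates R4
E4: legal
F4: legal
G4: violates R4
A4: legal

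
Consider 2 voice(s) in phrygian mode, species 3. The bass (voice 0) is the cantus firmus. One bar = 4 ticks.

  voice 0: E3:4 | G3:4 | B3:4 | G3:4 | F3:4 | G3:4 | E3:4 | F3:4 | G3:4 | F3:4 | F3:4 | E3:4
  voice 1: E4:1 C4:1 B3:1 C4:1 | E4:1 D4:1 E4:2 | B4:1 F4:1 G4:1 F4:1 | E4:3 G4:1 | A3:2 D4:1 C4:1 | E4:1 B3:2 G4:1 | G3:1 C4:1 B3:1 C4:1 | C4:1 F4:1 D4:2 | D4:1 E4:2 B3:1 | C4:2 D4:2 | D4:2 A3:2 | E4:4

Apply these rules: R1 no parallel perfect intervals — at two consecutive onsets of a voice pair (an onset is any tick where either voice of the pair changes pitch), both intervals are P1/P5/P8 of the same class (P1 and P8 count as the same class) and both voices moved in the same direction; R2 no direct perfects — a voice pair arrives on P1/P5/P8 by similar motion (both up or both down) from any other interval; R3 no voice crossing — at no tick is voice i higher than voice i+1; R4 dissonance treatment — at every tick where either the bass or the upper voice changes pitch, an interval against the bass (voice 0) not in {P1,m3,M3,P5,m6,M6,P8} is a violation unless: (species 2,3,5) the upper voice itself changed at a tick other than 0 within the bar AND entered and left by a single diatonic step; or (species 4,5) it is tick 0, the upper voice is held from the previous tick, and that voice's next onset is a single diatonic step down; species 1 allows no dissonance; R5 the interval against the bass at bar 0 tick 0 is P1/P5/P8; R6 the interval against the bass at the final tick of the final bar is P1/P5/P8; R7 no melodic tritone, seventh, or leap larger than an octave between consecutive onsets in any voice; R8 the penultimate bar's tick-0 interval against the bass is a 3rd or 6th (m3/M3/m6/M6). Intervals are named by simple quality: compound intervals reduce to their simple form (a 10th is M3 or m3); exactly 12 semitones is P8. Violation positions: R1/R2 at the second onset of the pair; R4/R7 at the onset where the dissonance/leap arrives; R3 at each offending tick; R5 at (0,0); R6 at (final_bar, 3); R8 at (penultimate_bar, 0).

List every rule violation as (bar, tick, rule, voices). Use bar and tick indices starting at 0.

bar 0: v0=E3 v1=E4 downbeat P8
bar 1: v0=G3 v1=E4 downbeat M6
bar 2: v0=B3 v1=B4 downbeat P8
bar 3: v0=G3 v1=E4 downbeat M6
bar 4: v0=F3 v1=A3 downbeat M3
bar 5: v0=G3 v1=E4 downbeat M6
bar 6: v0=E3 v1=G3 downbeat m3
bar 7: v0=F3 v1=C4 downbeat P5
bar 8: v0=G3 v1=D4 downbeat P5
bar 9: v0=F3 v1=C4 downbeat P5
bar 10: v0=F3 v1=D4 downbeat M6
bar 11: v0=E3 v1=E4 downbeat P8
  -> R2 @ bar 2 tick 0 v(0, 1): G3/E4 M6 -> B3/B4 P8 similar
  -> R4 @ bar 2 tick 1 v(0, 1): B3/F4 TT untreated
  -> R7 @ bar 2 tick 1 v(1,): B4->F4 leap 6st
  -> R7 @ bar 4 tick 0 v(1,): G4->A3 leap 10st

(2, 0, R2, (0, 1))
(2, 1, R4, (0, 1))
(2, 1, R7, (1,))
(4, 0, R7, (1,))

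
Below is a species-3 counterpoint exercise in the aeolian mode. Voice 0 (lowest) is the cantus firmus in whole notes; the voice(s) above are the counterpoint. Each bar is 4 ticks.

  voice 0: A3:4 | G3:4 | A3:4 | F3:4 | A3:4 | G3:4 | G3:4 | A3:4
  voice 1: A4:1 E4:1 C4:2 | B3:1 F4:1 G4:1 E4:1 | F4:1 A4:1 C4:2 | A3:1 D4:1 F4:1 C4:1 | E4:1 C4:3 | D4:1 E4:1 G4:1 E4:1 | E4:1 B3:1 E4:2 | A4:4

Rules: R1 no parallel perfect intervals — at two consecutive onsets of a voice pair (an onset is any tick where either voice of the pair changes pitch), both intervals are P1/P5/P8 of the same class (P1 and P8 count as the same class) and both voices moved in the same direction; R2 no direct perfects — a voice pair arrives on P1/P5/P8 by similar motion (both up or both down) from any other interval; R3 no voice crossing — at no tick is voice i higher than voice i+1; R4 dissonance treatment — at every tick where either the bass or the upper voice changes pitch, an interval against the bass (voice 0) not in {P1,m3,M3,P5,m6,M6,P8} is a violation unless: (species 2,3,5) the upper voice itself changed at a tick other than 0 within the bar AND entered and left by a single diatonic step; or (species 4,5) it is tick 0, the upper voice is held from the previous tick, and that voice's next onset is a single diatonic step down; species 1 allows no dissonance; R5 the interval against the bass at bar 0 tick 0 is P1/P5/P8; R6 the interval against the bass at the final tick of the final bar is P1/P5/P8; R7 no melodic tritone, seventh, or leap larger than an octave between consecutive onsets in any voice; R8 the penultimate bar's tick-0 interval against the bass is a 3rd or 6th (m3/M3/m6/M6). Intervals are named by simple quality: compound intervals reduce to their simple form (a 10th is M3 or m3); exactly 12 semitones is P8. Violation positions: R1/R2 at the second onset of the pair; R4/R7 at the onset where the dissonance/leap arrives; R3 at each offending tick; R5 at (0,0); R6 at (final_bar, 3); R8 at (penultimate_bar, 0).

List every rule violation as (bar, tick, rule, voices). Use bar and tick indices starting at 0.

bar 0: v0=A3 v1=A4 downbeat P8
bar 1: v0=G3 v1=B3 downbeat M3
bar 2: v0=A3 v1=F4 downbeat m6
bar 3: v0=F3 v1=A3 downbeat M3
bar 4: v0=A3 v1=E4 downbeat P5
bar 5: v0=G3 v1=D4 downbeat P5
bar 6: v0=G3 v1=E4 downbeat M6
bar 7: v0=A3 v1=A4 downbeat P8
  -> R4 @ bar 1 tick 1 v(0, 1): G3/F4 m7 untreated
  -> R7 @ bar 1 tick 1 v(1,): B3->F4 leap 6st
  -> R1 @ bar 4 tick 0 v(0, 1): F3/C4 P5 -> A3/E4 P5 similar
  -> R2 @ bar 7 tick 0 v(0, 1): G3/E4 M6 -> A3/A4 P8 similar

(1, 1, R4, (0, 1))
(1, 1, R7, (1,))
(4, 0, R1, (0, 1))
(7, 0, R2, (0, 1))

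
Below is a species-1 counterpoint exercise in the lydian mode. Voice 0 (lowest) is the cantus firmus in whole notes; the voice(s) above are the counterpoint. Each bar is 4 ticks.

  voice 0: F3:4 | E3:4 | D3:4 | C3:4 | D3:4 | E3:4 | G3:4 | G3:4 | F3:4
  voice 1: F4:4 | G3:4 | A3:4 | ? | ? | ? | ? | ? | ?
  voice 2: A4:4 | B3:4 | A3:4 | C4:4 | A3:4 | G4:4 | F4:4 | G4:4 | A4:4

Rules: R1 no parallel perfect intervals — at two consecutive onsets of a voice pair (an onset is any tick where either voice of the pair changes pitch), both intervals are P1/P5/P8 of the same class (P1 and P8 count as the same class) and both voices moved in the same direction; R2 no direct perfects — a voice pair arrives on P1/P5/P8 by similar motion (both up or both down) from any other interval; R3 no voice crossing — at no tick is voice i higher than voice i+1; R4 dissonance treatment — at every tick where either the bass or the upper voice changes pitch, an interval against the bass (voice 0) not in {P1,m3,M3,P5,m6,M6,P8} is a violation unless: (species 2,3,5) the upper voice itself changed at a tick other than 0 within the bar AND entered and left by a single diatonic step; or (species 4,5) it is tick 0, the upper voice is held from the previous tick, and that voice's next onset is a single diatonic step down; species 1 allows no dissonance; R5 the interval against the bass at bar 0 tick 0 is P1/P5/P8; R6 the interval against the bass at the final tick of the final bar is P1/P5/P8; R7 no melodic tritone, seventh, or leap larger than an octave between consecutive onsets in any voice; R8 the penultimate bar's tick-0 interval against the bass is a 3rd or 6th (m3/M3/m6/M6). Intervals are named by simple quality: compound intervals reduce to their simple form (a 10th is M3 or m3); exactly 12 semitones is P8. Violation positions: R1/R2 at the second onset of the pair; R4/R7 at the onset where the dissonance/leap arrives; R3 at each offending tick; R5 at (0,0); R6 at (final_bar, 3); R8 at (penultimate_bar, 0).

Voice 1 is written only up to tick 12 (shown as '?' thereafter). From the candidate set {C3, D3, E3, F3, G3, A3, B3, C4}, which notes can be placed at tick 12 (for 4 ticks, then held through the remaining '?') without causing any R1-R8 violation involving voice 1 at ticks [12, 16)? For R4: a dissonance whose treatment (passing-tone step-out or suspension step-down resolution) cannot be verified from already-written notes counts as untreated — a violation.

C3: violates R2
D3: violates R4
E3: legal
F3: violates R4
G3: violates R1
A3: legal
B3: violates R4
C4: violates R1

{A3, E3}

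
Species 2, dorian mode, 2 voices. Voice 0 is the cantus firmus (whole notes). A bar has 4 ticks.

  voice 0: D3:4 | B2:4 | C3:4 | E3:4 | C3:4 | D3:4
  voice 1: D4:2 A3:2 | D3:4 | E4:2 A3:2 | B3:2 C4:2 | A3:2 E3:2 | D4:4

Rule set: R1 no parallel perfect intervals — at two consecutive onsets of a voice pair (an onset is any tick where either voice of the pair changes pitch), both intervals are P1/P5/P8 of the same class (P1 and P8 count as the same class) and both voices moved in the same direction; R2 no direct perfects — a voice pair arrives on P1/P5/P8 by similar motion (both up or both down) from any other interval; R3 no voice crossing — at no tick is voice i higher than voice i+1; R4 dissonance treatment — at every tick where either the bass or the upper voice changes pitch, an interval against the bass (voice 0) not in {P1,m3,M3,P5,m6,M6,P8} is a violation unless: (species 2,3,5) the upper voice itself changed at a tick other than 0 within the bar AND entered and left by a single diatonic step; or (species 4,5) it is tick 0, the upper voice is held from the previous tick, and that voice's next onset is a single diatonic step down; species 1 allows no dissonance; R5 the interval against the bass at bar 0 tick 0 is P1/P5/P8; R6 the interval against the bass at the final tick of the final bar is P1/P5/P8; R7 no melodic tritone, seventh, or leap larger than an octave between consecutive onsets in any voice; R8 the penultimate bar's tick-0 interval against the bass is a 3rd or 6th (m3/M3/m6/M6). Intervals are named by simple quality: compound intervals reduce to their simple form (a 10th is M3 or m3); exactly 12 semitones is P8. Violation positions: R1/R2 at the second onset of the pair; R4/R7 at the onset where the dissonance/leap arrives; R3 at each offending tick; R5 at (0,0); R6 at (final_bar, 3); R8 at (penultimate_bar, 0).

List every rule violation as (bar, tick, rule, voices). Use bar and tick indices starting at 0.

(2, 0, R7, (1,))
(3, 0, R2, (0, 1))
(5, 0, R2, (0, 1))
(5, 0, R7, (1,))

bar 0: v0=D3 v1=D4 downbeat P8
bar 1: v0=B2 v1=D3 downbeat m3
bar 2: v0=C3 v1=E4 downbeat M3
bar 3: v0=E3 v1=B3 downbeat P5
bar 4: v0=C3 v1=A3 downbeat M6
bar 5: v0=D3 v1=D4 downbeat P8
  -> R7 @ bar 2 tick 0 v(1,): D3->E4 leap 14st
  -> R2 @ bar 3 tick 0 v(0, 1): C3/A3 M6 -> E3/B3 P5 similar
  -> R2 @ bar 5 tick 0 v(0, 1): C3/E3 M3 -> D3/D4 P8 similar
  -> R7 @ bar 5 tick 0 v(1,): E3->D4 leap 10st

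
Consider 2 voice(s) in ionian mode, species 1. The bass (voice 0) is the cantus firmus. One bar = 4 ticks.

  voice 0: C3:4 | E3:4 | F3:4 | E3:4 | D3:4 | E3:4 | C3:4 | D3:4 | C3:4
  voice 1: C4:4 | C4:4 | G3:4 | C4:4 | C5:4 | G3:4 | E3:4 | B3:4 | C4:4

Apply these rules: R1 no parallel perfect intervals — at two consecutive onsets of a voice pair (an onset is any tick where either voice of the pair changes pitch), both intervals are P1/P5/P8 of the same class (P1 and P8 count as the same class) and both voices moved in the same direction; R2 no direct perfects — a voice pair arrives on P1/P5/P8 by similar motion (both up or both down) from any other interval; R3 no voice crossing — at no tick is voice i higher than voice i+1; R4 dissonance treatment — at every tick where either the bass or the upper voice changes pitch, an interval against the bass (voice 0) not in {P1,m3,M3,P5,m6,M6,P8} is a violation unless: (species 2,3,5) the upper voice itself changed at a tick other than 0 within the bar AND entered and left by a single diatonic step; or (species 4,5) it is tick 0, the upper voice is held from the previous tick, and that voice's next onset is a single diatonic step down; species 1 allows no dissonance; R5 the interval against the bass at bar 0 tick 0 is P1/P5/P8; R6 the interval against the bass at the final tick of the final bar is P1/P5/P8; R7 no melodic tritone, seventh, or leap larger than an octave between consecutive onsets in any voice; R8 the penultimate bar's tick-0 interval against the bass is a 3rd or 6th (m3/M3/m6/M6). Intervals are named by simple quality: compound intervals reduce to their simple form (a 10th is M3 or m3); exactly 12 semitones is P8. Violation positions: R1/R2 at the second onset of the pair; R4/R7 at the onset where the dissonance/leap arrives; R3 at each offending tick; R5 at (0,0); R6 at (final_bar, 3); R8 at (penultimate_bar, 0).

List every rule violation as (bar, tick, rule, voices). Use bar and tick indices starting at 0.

bar 0: v0=C3 v1=C4 downbeat P8
bar 1: v0=E3 v1=C4 downbeat m6
bar 2: v0=F3 v1=G3 downbeat M2
bar 3: v0=E3 v1=C4 downbeat m6
bar 4: v0=D3 v1=C5 downbeat m7
bar 5: v0=E3 v1=G3 downbeat m3
bar 6: v0=C3 v1=E3 downbeat M3
bar 7: v0=D3 v1=B3 downbeat M6
bar 8: v0=C3 v1=C4 downbeat P8
  -> R4 @ bar 2 tick 0 v(0, 1): F3/G3 M2 untreated
  -> R4 @ bar 4 tick 0 v(0, 1): D3/C5 m7 untreated
  -> R7 @ bar 5 tick 0 v(1,): C5->G3 leap 17st

(2, 0, R4, (0, 1))
(4, 0, R4, (0, 1))
(5, 0, R7, (1,))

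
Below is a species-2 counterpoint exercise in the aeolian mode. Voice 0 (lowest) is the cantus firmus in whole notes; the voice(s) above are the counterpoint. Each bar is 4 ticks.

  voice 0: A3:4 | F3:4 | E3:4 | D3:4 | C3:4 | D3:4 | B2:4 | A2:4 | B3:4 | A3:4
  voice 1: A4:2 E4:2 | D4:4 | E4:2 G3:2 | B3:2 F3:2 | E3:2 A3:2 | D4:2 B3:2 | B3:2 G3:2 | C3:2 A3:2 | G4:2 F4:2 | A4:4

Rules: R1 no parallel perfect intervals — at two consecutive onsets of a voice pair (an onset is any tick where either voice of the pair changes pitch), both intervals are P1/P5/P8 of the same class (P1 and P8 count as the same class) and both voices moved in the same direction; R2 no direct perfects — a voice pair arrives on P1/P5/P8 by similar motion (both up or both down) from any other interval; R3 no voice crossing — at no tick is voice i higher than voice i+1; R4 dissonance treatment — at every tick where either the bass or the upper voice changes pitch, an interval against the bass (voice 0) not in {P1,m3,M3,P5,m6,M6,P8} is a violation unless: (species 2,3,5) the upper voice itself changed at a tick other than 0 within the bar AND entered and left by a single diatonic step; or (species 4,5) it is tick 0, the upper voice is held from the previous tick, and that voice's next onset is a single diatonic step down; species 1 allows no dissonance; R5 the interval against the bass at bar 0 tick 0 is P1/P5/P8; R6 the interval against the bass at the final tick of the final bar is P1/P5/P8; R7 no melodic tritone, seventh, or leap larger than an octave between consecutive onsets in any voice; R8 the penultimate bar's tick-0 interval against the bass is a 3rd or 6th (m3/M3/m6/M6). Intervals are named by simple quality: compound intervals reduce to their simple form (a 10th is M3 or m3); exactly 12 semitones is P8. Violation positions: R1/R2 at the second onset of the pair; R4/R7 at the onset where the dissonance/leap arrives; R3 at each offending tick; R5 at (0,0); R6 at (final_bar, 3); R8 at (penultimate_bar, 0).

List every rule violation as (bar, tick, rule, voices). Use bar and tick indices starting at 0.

(3, 2, R7, (1,))
(5, 0, R2, (0, 1))
(8, 0, R7, (0,))
(8, 0, R7, (1,))
(8, 2, R4, (0, 1))

bar 0: v0=A3 v1=A4 downbeat P8
bar 1: v0=F3 v1=D4 downbeat M6
bar 2: v0=E3 v1=E4 downbeat P8
bar 3: v0=D3 v1=B3 downbeat M6
bar 4: v0=C3 v1=E3 downbeat M3
bar 5: v0=D3 v1=D4 downbeat P8
bar 6: v0=B2 v1=B3 downbeat P8
bar 7: v0=A2 v1=C3 downbeat m3
bar 8: v0=B3 v1=G4 downbeat m6
bar 9: v0=A3 v1=A4 downbeat P8
  -> R7 @ bar 3 tick 2 v(1,): B3->F3 leap 6st
  -> R2 @ bar 5 tick 0 v(0, 1): C3/A3 M6 -> D3/D4 P8 similar
  -> R7 @ bar 8 tick 0 v(0,): A2->B3 leap 14st
  -> R7 @ bar 8 tick 0 v(1,): A3->G4 leap 10st
  -> R4 @ bar 8 tick 2 v(0, 1): B3/F4 TT untreated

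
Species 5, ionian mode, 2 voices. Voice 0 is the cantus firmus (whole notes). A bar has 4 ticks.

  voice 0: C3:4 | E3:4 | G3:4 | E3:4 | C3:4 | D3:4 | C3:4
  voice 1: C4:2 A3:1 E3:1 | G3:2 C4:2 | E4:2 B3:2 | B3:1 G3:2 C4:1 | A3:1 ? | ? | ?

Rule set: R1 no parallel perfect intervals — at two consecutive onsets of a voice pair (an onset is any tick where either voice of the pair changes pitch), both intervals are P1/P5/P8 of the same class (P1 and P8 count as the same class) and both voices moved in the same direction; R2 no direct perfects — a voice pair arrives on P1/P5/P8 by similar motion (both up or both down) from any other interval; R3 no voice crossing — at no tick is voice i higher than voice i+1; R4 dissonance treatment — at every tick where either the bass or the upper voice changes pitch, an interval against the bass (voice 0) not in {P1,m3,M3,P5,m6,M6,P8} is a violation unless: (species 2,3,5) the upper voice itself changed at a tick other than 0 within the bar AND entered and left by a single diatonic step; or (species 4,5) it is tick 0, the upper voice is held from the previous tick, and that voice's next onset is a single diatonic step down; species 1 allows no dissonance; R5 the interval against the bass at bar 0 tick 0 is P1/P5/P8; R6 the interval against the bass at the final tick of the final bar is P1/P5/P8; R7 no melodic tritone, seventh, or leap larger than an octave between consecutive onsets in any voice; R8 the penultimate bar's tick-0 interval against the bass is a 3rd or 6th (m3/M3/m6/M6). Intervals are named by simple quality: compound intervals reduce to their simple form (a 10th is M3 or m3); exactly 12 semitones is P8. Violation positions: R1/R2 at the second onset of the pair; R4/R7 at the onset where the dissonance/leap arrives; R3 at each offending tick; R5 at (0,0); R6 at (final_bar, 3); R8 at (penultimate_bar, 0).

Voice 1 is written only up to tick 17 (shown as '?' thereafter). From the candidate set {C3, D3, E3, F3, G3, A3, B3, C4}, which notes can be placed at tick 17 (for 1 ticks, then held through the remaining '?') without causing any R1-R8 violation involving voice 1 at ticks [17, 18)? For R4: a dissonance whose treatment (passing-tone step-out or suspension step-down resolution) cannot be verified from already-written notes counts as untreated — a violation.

C3: legal
D3: violates R4
E3: legal
F3: violates R4
G3: legal
A3: legal
B3: violates R4
C4: legal

{A3, C3, C4, E3, G3}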